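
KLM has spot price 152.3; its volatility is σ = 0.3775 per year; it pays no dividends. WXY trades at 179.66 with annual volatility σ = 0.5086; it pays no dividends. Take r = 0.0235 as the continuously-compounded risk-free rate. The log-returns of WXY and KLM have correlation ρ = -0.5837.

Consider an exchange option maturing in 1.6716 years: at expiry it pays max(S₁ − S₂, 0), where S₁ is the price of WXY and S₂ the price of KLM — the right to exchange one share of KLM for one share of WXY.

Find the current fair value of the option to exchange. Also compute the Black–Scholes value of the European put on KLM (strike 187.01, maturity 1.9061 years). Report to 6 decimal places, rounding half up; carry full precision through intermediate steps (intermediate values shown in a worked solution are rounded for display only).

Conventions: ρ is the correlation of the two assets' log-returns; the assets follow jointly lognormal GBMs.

exchange price = 79.314307
price(KLM put K=187.01) = 48.858233

σ_eff = √(σ₁² + σ₂² − 2ρσ₁σ₂) = √(0.5086² + 0.3775² − 2·-0.5837·0.5086·0.3775) = 0.790770
d₁ = (ln(S₁/S₂) + (q₂ − q₁ + σ_eff²/2)T) / (σ_eff√T) = (ln(179.66/152.3) + (0.0 − 0.0 + 0.312658)·1.6716) / 1.022389 = 0.672791
d₂ = d₁ − σ_eff√T = 0.672791 − 1.022389 = -0.349599
N(d₁) = 0.749460,  N(d₂) = 0.363320
V = S₁·e^{−q₁T}·N(d₁) − S₂·e^{−q₂T}·N(d₂) = 134.647933 − 55.333626 = 79.314307
[vanilla: KLM put K=187.01]
σ√T = 0.3775·√1.9061 = 0.521182
d₁ = (ln(S/K) + (r+σ²/2)T) / (σ√T) = (ln(152.3/187.01) + (0.0235+0.3775²/2)·1.9061) / 0.521182 = (-0.205310 + 0.180609) / 0.521182 = -0.047394
d₂ = d₁ − σ√T = -0.047394 − 0.521182 = -0.568576
e^{−rT} = 0.956195
N(−d₁) = 0.518900,  N(−d₂) = 0.715178
price = K·e^{−rT}·N(−d₂) − S·N(−d₁) = 127.886760 − 79.028528 = 48.858233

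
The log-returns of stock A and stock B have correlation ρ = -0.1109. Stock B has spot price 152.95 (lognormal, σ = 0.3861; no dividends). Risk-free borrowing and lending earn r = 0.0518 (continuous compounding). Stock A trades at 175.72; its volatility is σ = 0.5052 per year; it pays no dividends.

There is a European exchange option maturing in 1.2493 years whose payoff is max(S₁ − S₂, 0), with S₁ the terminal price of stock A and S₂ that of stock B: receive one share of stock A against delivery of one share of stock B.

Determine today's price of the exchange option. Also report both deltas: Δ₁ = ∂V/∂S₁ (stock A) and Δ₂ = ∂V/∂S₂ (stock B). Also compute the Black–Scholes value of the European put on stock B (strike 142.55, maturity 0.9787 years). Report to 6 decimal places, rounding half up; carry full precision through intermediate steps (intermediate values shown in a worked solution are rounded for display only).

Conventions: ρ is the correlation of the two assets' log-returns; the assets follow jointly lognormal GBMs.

exchange price = 60.073073
Δ1 = 0.712081
Δ2 = -0.425327
price(stock B put K=142.55) = 14.195609

σ_eff = √(σ₁² + σ₂² − 2ρσ₁σ₂) = √(0.5052² + 0.3861² − 2·-0.1109·0.5052·0.3861) = 0.669002
d₁ = (ln(S₁/S₂) + (q₂ − q₁ + σ_eff²/2)T) / (σ_eff√T) = (ln(175.72/152.95) + (0.0 − 0.0 + 0.223782)·1.2493) / 0.747758 = 0.559475
d₂ = d₁ − σ_eff√T = 0.559475 − 0.747758 = -0.188283
N(d₁) = 0.712081,  N(d₂) = 0.425327
V = S₁·e^{−q₁T}·N(d₁) − S₂·e^{−q₂T}·N(d₂) = 125.126895 − 65.053823 = 60.073073
Δ₁ = e^{−q₁T}·N(d₁) = 0.712081;  Δ₂ = −e^{−q₂T}·N(d₂) = -0.425327
[vanilla: stock B put K=142.55]
σ√T = 0.3861·√0.9787 = 0.381966
d₁ = (ln(S/K) + (r+σ²/2)T) / (σ√T) = (ln(152.95/142.55) + (0.0518+0.3861²/2)·0.9787) / 0.381966 = (0.070418 + 0.123646) / 0.381966 = 0.508066
d₂ = d₁ − σ√T = 0.508066 − 0.381966 = 0.126100
e^{−rT} = 0.950567
N(−d₁) = 0.305704,  N(−d₂) = 0.449826
price = K·e^{−rT}·N(−d₂) − S·N(−d₁) = 60.952964 − 46.757354 = 14.195609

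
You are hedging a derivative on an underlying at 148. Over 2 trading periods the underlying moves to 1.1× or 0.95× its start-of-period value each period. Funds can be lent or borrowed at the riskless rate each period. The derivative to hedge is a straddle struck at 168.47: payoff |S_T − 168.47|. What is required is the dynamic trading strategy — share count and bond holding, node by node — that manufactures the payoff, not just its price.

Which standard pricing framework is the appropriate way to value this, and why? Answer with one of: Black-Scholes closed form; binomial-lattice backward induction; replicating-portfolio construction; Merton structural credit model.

framework: replicating-portfolio construction

Key observation: since the answer must list Δ and B at each node of the 1.1/0.95 lattice on 148, the replicating-portfolio method — solving the two-state system at every node — is the one that applies.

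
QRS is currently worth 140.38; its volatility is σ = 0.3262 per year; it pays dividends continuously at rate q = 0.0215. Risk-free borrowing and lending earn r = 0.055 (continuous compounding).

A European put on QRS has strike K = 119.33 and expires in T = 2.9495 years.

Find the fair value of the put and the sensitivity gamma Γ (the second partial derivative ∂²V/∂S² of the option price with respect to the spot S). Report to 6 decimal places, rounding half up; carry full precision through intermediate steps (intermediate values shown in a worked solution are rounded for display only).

σ√T = 0.3262·√2.9495 = 0.560219
d₁ = (ln(S/K) + (r−q+σ²/2)T) / (σ√T) = (ln(140.38/119.33) + (0.055−0.0215+0.3262²/2)·2.9495) / 0.560219 = (0.162460 + 0.255731) / 0.560219 = 0.746478
d₂ = d₁ − σ√T = 0.746478 − 0.560219 = 0.186258
e^{−rT} = 0.850252
e^{−qT} = 0.938555
N(−d₁) = 0.227689,  N(−d₂) = 0.426121
Put price V = K·e^{−rT}·N(−d₂) − S·e^{−qT}·N(−d₁) = 43.234483 − 29.999055 = 13.235429
φ(d₁) = (1/√(2π))·e^{−d₁²/2} = 0.301932
Γ = e^{−qT}·φ(d₁) / (S·σ·√T) = 0.003603

price = 13.235429
Γ = 0.003603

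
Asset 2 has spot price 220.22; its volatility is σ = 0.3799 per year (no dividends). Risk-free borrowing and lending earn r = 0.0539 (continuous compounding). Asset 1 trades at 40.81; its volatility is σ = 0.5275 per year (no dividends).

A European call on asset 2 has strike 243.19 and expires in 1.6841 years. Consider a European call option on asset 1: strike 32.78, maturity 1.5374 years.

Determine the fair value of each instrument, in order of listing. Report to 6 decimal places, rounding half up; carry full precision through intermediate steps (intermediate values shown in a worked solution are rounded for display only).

[asset 2 call K=243.19]
σ√T = 0.3799·√1.6841 = 0.493007
d₁ = (ln(S/K) + (r+σ²/2)T) / (σ√T) = (ln(220.22/243.19) + (0.0539+0.3799²/2)·1.6841) / 0.493007 = (-0.099216 + 0.212301) / 0.493007 = 0.229378
d₂ = d₁ − σ√T = 0.229378 − 0.493007 = -0.263629
e^{−rT} = 0.913225
N(d₁) = 0.590712,  N(d₂) = 0.396033
price = S·N(d₁) − K·e^{−rT}·N(d₂) = 130.086699 − 87.953827 = 42.132872
[asset 1 call K=32.78]
σ√T = 0.5275·√1.5374 = 0.654057
d₁ = (ln(S/K) + (r+σ²/2)T) / (σ√T) = (ln(40.81/32.78) + (0.0539+0.5275²/2)·1.5374) / 0.654057 = (0.219109 + 0.296761) / 0.654057 = 0.788723
d₂ = d₁ − σ√T = 0.788723 − 0.654057 = 0.134665
e^{−rT} = 0.920475
N(d₁) = 0.784863,  N(d₂) = 0.553562
price = S·N(d₁) − K·e^{−rT}·N(d₂) = 32.030258 − 16.702706 = 15.327552

price(asset 2 call K=243.19) = 42.132872
price(asset 1 call K=32.78) = 15.327552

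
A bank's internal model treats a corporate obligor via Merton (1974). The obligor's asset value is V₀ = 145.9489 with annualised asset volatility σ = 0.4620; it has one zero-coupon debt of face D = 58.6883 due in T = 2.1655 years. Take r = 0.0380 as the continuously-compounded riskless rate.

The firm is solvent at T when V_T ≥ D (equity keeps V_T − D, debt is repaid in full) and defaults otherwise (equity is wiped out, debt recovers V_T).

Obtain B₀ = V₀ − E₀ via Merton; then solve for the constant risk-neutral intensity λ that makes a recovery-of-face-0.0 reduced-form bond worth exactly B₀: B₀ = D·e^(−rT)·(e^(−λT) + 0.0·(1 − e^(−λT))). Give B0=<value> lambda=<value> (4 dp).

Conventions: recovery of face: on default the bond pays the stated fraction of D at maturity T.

Work the structural quantities from V₀ = 145.9489 against face 58.6883:
d₁ = [ln(V₀/D) + (r + σ²/2)T] / (σ√T)
   = [ln(145.9489/58.6883) + (0.0380 + 0.5·0.4620²)·2.1655] / (0.4620·√2.1655)
   = [0.911016 + 0.313395] / 0.679862 = 1.800970
d₂ = d₁ − σ√T = 1.800970 − 0.679862 = 1.121107
N(d₁) = 0.964146,  N(d₂) = 0.868879,  e^(−rT) = 0.921006
E₀ = V₀·N(d₁) − D·e^(−rT)·N(d₂)
   = 145.9489·0.964146 − 58.6883·0.921006·0.868879 = 93.751204
B₀ = V₀ − E₀ = 145.9489 − 93.751204 = 52.197696
e^(−λT) = (B₀·e^(rT)/D − 0)/(1 − 0) = (52.1977·1.085770/58.6883 − 0)/1 = 0.96568947
λ = −ln(0.96568947)/2.1655 = 0.016122

B0=52.1977 lambda=0.0161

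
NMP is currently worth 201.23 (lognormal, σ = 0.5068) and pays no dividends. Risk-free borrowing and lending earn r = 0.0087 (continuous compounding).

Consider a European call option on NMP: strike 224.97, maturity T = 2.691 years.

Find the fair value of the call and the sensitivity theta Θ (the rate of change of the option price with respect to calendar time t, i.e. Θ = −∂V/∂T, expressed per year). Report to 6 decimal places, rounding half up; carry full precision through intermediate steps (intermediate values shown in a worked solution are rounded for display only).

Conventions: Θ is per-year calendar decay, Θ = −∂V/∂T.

price = 58.947471
Θ = -12.395591

σ√T = 0.5068·√2.691 = 0.831368
d₁ = (ln(S/K) + (r+σ²/2)T) / (σ√T) = (ln(201.23/224.97) + (0.0087+0.5068²/2)·2.691) / 0.831368 = (-0.111519 + 0.368998) / 0.831368 = 0.309706
d₂ = d₁ − σ√T = 0.309706 − 0.831368 = -0.521662
e^{−rT} = 0.976860
N(d₁) = 0.621608,  N(d₂) = 0.300953
Call price V = S·N(d₁) − K·e^{−rT}·N(d₂) = 125.086127 − 66.138656 = 58.947471
φ(d₁) = (1/√(2π))·e^{−d₁²/2} = 0.380261
Θ = −S·φ(d₁)·σ/(2√T) − r·K·e^{−rT}·N(d₂) = −11.820185 − 0.575406 = -12.395591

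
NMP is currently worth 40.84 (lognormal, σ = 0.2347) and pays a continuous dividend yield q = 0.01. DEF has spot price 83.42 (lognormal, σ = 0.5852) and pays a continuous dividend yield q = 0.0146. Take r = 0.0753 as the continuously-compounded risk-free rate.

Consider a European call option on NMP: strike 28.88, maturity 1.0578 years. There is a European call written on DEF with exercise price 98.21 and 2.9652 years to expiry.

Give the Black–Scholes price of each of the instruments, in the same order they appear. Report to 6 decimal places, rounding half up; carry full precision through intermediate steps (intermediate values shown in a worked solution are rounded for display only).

price(NMP call K=28.88) = 13.878091
price(DEF call K=98.21) = 31.218485

[NMP call K=28.88]
σ√T = 0.2347·√1.0578 = 0.241388
d₁ = (ln(S/K) + (r−q+σ²/2)T) / (σ√T) = (ln(40.84/28.88) + (0.0753−0.01+0.2347²/2)·1.0578) / 0.241388 = (0.346513 + 0.098208) / 0.241388 = 1.842353
d₂ = d₁ − σ√T = 1.842353 − 0.241388 = 1.600965
e^{−rT} = 0.923437
e^{−qT} = 0.989478
N(d₁) = 0.967288,  N(d₂) = 0.945308
price = S·e^{−qT}·N(d₁) − K·e^{−rT}·N(d₂) = 39.088379 − 25.210288 = 13.878091
[DEF call K=98.21]
σ√T = 0.5852·√2.9652 = 1.007700
d₁ = (ln(S/K) + (r−q+σ²/2)T) / (σ√T) = (ln(83.42/98.21) + (0.0753−0.0146+0.5852²/2)·2.9652) / 1.007700 = (-0.163220 + 0.687717) / 1.007700 = 0.520490
d₂ = d₁ − σ√T = 0.520490 − 1.007700 = -0.487211
e^{−rT} = 0.799891
e^{−qT} = 0.957632
N(d₁) = 0.698639,  N(d₂) = 0.313055
price = S·e^{−qT}·N(d₁) − K·e^{−rT}·N(d₂) = 55.811212 − 24.592727 = 31.218485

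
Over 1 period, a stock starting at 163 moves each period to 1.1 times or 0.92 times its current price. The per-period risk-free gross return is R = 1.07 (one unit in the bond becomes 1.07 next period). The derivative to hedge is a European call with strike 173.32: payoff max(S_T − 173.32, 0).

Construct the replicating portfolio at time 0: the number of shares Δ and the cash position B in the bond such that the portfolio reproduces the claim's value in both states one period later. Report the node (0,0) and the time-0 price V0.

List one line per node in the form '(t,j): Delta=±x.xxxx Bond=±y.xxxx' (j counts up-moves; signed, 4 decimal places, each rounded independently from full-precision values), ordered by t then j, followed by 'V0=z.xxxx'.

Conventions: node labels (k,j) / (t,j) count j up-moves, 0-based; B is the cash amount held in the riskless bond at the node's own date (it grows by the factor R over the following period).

(0,0): Delta=0.2038 Bond=-28.5649
V0=4.6573

Risk-neutral probability p* = (R−d)/(u−d) = (1.07−0.92)/(1.1−0.92) = 0.8333.
At maturity the claim pays: V(1,0)=0.0000, V(1,1)=5.9800
Node (0,0) S=163.0000: V=(p*·5.9800+(1−p*)·0.0000)/1.07=4.6573; Δ=(5.9800−0.0000)/(179.3000−149.9600)=0.2038; B=V−Δ·S=-28.5649
Sanity check at the root: Δ(0,0)·S0 + B(0,0) reproduces V0 = 4.6573.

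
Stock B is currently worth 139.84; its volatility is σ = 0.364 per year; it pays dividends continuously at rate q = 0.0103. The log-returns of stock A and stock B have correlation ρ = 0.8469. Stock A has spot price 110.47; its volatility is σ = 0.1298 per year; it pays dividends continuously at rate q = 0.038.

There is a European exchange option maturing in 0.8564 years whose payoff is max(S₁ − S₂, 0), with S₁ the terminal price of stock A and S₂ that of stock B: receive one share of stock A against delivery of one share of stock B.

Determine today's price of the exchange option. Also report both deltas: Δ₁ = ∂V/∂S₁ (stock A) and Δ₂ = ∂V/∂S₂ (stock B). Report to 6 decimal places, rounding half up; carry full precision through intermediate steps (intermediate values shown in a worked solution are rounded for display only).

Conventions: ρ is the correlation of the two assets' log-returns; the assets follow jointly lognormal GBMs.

exchange price = 2.169934
Δ1 = 0.167267
Δ2 = -0.116619

σ_eff = √(σ₁² + σ₂² − 2ρσ₁σ₂) = √(0.1298² + 0.364² − 2·0.8469·0.1298·0.364) = 0.263281
d₁ = (ln(S₁/S₂) + (q₂ − q₁ + σ_eff²/2)T) / (σ_eff√T) = (ln(110.47/139.84) + (0.0103 − 0.038 + 0.034658)·0.8564) / 0.243645 = -0.943158
d₂ = d₁ − σ_eff√T = -0.943158 − 0.243645 = -1.186803
N(d₁) = 0.172800,  N(d₂) = 0.117653
V = S₁·e^{−q₁T}·N(d₁) − S₂·e^{−q₂T}·N(d₂) = 18.477983 − 16.308050 = 2.169934
Key observation: pricing in stock B-units makes this a unit-strike call on the ratio S₁/S₂ — the risk-free rate cancels and cannot affect the value.
Δ₁ = e^{−q₁T}·N(d₁) = 0.167267;  Δ₂ = −e^{−q₂T}·N(d₂) = -0.116619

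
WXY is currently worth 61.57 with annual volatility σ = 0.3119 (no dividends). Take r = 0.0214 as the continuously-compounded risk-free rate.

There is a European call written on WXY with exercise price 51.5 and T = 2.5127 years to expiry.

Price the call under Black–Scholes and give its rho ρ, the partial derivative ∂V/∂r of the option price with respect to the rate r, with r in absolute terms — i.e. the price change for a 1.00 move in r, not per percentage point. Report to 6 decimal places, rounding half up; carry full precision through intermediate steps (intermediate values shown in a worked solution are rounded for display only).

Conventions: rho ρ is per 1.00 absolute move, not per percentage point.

σ√T = 0.3119·√2.5127 = 0.494408
d₁ = (ln(S/K) + (r+σ²/2)T) / (σ√T) = (ln(61.57/51.5) + (0.0214+0.3119²/2)·2.5127) / 0.494408 = (0.178593 + 0.175992) / 0.494408 = 0.717190
d₂ = d₁ − σ√T = 0.717190 − 0.494408 = 0.222781
e^{−rT} = 0.947648
N(d₁) = 0.763371,  N(d₂) = 0.588147
Call price V = S·N(d₁) − K·e^{−rT}·N(d₂) = 47.000780 − 28.703870 = 18.296910
ρ = K·T·e^{−rT}·N(d₂) = 72.124215

price = 18.296910
ρ = 72.124215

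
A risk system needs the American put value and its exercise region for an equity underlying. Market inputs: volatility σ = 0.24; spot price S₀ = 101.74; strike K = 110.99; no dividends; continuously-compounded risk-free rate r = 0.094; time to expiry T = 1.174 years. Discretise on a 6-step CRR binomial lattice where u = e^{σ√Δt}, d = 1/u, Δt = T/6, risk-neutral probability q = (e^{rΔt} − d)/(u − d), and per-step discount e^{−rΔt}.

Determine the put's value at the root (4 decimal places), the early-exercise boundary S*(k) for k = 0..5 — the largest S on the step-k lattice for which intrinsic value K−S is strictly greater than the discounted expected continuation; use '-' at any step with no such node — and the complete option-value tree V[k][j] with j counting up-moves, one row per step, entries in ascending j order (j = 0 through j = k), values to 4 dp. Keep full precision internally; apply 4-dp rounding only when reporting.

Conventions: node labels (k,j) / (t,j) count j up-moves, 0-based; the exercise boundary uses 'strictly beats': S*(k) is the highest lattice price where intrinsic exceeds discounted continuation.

params: Δt=0.19567 u=1.11200 d=0.89928 q=0.56075 e^(-rΔt)=0.98178
t_6 payoffs: 57.1806 44.4521 28.7126 9.2500 0.0000 0.0000 0.0000
t_5: node(5,0) S=59.8361 payoff=51.1539 vs cont=49.1311 → 51.1539 [stop]  node(5,1) S=73.9903 payoff=36.9997 vs cont=34.9769 → 36.9997 [stop]  node(5,2) S=91.4926 payoff=19.4974 vs cont=17.4746 → 19.4974 [stop]  node(5,3) S=113.1351 payoff=0.0000 vs cont=3.9890 → 3.9890 [wait]  node(5,4) S=139.8971 payoff=0.0000 vs cont=0.0000 → 0.0000 [wait]  node(5,5) S=172.9896 payoff=0.0000 vs cont=0.0000 → 0.0000 [wait]  ⇒ S*(5)=91.4926
t_4: node(4,0) S=66.5379 payoff=44.4521 vs cont=42.4293 → 44.4521 [stop]  node(4,1) S=82.2774 payoff=28.7126 vs cont=26.6899 → 28.7126 [stop]  node(4,2) S=101.7400 payoff=9.2500 vs cont=10.6043 → 10.6043 [wait]  node(4,3) S=125.8065 payoff=0.0000 vs cont=1.7203 → 1.7203 [wait]  node(4,4) S=155.5658 payoff=0.0000 vs cont=0.0000 → 0.0000 [wait]  ⇒ S*(4)=82.2774
t_3: node(3,0) S=73.9903 payoff=36.9997 vs cont=34.9769 → 36.9997 [stop]  node(3,1) S=91.4926 payoff=19.4974 vs cont=18.2202 → 19.4974 [stop]  node(3,2) S=113.1351 payoff=0.0000 vs cont=5.5201 → 5.5201 [wait]  node(3,3) S=139.8971 payoff=0.0000 vs cont=0.7419 → 0.7419 [wait]  ⇒ S*(3)=91.4926
t_2: node(2,0) S=82.2774 payoff=28.7126 vs cont=26.6899 → 28.7126 [stop]  node(2,1) S=101.7400 payoff=9.2500 vs cont=11.4472 → 11.4472 [wait]  node(2,2) S=125.8065 payoff=0.0000 vs cont=2.7890 → 2.7890 [wait]  ⇒ S*(2)=82.2774
t_1: node(1,0) S=91.4926 payoff=19.4974 vs cont=18.6842 → 19.4974 [stop]  node(1,1) S=113.1351 payoff=0.0000 vs cont=6.4720 → 6.4720 [wait]  ⇒ S*(1)=91.4926
t_0: node(0,0) S=101.7400 payoff=9.2500 vs cont=11.9712 → 11.9712 [wait]  ⇒ S*(0)=-

price = 11.9712
boundary = - 91.4926 82.2774 91.4926 82.2774 91.4926
tree:
11.9712
19.4974 6.4720
28.7126 11.4472 2.7890
36.9997 19.4974 5.5201 0.7419
44.4521 28.7126 10.6043 1.7203 0.0000
51.1539 36.9997 19.4974 3.9890 0.0000 0.0000
57.1806 44.4521 28.7126 9.2500 0.0000 0.0000 0.0000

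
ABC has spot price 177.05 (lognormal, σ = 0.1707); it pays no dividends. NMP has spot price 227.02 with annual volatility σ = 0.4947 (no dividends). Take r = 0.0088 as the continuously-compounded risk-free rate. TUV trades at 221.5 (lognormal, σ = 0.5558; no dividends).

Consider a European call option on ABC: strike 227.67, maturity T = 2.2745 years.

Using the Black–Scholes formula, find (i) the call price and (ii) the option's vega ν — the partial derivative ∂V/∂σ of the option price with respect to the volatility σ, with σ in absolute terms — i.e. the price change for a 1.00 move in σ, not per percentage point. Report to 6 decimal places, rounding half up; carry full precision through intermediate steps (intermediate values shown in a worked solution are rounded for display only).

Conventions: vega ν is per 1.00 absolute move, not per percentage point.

price = 5.122216
ν = 79.176255

σ√T = 0.1707·√2.2745 = 0.257440
d₁ = (ln(S/K) + (r+σ²/2)T) / (σ√T) = (ln(177.05/227.67) + (0.0088+0.1707²/2)·2.2745) / 0.257440 = (-0.251465 + 0.053153) / 0.257440 = -0.770321
d₂ = d₁ − σ√T = -0.770321 − 0.257440 = -1.027761
e^{−rT} = 0.980183
N(d₁) = 0.220555,  N(d₂) = 0.152031
Call price V = S·N(d₁) − K·e^{−rT}·N(d₂) = 39.049212 − 33.926995 = 5.122216
φ(d₁) = (1/√(2π))·e^{−d₁²/2} = 0.296521
ν = S·φ(d₁)·√T = 79.176255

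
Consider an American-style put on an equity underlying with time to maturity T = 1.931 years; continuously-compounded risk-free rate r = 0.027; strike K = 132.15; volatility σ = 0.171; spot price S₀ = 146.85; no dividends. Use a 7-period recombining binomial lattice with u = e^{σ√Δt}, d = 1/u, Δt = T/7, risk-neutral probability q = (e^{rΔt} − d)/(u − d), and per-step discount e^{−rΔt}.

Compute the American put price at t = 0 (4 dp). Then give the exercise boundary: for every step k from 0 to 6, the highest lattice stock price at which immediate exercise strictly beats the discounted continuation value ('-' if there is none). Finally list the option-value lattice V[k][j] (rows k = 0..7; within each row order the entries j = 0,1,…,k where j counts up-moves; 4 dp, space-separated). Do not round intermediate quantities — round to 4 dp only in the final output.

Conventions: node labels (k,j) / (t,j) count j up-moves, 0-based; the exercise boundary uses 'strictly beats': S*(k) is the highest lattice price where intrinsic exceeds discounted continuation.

Δt=0.27586  u=1.09397  d=0.91410  q=0.51913  discount=0.99258
step 7 (expiry): payoffs max(K−S,0) = 53.8363 38.4266 19.9847 0.0000 0.0000 0.0000 0.0000 0.0000
step 6: (k=6,j=0): S=85.6728, K−S=46.4772, hold=45.4966 ⇒ V=46.4772 exercise | (k=6,j=1): S=102.5305, K−S=29.6195, hold=28.6389 ⇒ V=29.6195 exercise | (k=6,j=2): S=122.7054, K−S=9.4446, hold=9.5388 ⇒ V=9.5388 continue | (k=6,j=3): S=146.8500, K−S=0.0000, hold=0.0000 ⇒ V=0.0000 continue | (k=6,j=4): S=175.7456, K−S=0.0000, hold=0.0000 ⇒ V=0.0000 continue | (k=6,j=5): S=210.3269, K−S=0.0000, hold=0.0000 ⇒ V=0.0000 continue | (k=6,j=6): S=251.7127, K−S=0.0000, hold=0.0000 ⇒ V=0.0000 continue  boundary S*=102.5305
step 5: (k=5,j=0): S=93.7234, K−S=38.4266, hold=37.4460 ⇒ V=38.4266 exercise | (k=5,j=1): S=112.1653, K−S=19.9847, hold=19.0527 ⇒ V=19.9847 exercise | (k=5,j=2): S=134.2359, K−S=0.0000, hold=4.5529 ⇒ V=4.5529 continue | (k=5,j=3): S=160.6494, K−S=0.0000, hold=0.0000 ⇒ V=0.0000 continue | (k=5,j=4): S=192.2603, K−S=0.0000, hold=0.0000 ⇒ V=0.0000 continue | (k=5,j=5): S=230.0912, K−S=0.0000, hold=0.0000 ⇒ V=0.0000 continue  boundary S*=112.1653
step 4: (k=4,j=0): S=102.5305, K−S=29.6195, hold=28.6389 ⇒ V=29.6195 exercise | (k=4,j=1): S=122.7054, K−S=9.4446, hold=11.8849 ⇒ V=11.8849 continue | (k=4,j=2): S=146.8500, K−S=0.0000, hold=2.1731 ⇒ V=2.1731 continue | (k=4,j=3): S=175.7456, K−S=0.0000, hold=0.0000 ⇒ V=0.0000 continue | (k=4,j=4): S=210.3269, K−S=0.0000, hold=0.0000 ⇒ V=0.0000 continue  boundary S*=102.5305
step 3: (k=3,j=0): S=112.1653, K−S=19.9847, hold=20.2615 ⇒ V=20.2615 continue | (k=3,j=1): S=134.2359, K−S=0.0000, hold=6.7925 ⇒ V=6.7925 continue | (k=3,j=2): S=160.6494, K−S=0.0000, hold=1.0373 ⇒ V=1.0373 continue | (k=3,j=3): S=192.2603, K−S=0.0000, hold=0.0000 ⇒ V=0.0000 continue  boundary S*=-
step 2: (k=2,j=0): S=122.7054, K−S=9.4446, hold=13.1709 ⇒ V=13.1709 continue | (k=2,j=1): S=146.8500, K−S=0.0000, hold=3.7766 ⇒ V=3.7766 continue | (k=2,j=2): S=175.7456, K−S=0.0000, hold=0.4951 ⇒ V=0.4951 continue  boundary S*=-
step 1: (k=1,j=0): S=134.2359, K−S=0.0000, hold=8.2325 ⇒ V=8.2325 continue | (k=1,j=1): S=160.6494, K−S=0.0000, hold=2.0577 ⇒ V=2.0577 continue  boundary S*=-
step 0: (k=0,j=0): S=146.8500, K−S=0.0000, hold=4.9897 ⇒ V=4.9897 continue  boundary S*=-

price = 4.9897
boundary = - - - - 102.5305 112.1653 102.5305
tree:
4.9897
8.2325 2.0577
13.1709 3.7766 0.4951
20.2615 6.7925 1.0373 0.0000
29.6195 11.8849 2.1731 0.0000 0.0000
38.4266 19.9847 4.5529 0.0000 0.0000 0.0000
46.4772 29.6195 9.5388 0.0000 0.0000 0.0000 0.0000
53.8363 38.4266 19.9847 0.0000 0.0000 0.0000 0.0000 0.0000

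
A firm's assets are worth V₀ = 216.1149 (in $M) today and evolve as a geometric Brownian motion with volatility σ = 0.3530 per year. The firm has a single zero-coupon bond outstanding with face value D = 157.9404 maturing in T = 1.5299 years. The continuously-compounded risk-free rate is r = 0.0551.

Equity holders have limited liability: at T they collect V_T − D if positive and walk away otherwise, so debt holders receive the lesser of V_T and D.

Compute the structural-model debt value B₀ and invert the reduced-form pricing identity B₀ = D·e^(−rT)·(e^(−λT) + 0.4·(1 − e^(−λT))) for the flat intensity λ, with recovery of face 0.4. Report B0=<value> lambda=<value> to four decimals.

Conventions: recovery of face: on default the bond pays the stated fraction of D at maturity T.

B0=137.6751 lambda=0.0588

With assets at 216.1149 and a single debt payment of 157.9404 at 1.5299 years:
d₁ = [ln(V₀/D) + (r + σ²/2)T] / (σ√T)
   = [ln(216.1149/157.9404) + (0.0551 + 0.5·0.3530²)·1.5299] / (0.3530·√1.5299)
   = [0.313592 + 0.179617] / 0.436623 = 1.129602
d₂ = d₁ − σ√T = 1.129602 − 0.436623 = 0.692979
N(d₁) = 0.870678,  N(d₂) = 0.755839,  e^(−rT) = 0.919158
E₀ = V₀·N(d₁) − D·e^(−rT)·N(d₂)
   = 216.1149·0.870678 − 157.9404·0.919158·0.755839 = 78.439758
B₀ = V₀ − E₀ = 216.1149 − 78.439758 = 137.675142
e^(−λT) = (B₀·e^(rT)/D − 0.4)/(1 − 0.4) = (137.6751·1.087953/157.9404 − 0.4)/0.6 = 0.91392923
λ = −ln(0.91392923)/1.5299 = 0.058829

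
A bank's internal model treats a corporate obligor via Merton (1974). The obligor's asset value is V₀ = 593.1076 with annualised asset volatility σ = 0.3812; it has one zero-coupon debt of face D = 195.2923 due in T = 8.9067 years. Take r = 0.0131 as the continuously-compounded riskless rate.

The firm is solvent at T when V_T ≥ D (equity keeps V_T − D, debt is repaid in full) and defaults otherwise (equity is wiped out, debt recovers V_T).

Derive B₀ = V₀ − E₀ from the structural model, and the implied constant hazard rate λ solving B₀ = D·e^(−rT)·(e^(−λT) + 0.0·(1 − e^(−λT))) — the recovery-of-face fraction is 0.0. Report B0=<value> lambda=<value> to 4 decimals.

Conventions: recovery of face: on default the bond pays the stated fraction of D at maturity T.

B0=150.2605 lambda=0.0163

With assets at 593.1076 and a single debt payment of 195.2923 at 8.9067 years:
d₁ = [ln(V₀/D) + (r + σ²/2)T] / (σ√T)
   = [ln(593.1076/195.2923) + (0.0131 + 0.5·0.3812²)·8.9067] / (0.3812·√8.9067)
   = [1.110878 + 0.763809] / 1.137657 = 1.647850
d₂ = d₁ − σ√T = 1.647850 − 1.137657 = 0.510193
N(d₁) = 0.950308,  N(d₂) = 0.695042,  e^(−rT) = 0.889872
E₀ = V₀·N(d₁) − D·e^(−rT)·N(d₂)
   = 593.1076·0.950308 − 195.2923·0.889872·0.695042 = 442.847111
B₀ = V₀ − E₀ = 593.1076 − 442.847111 = 150.260489
e^(−λT) = (B₀·e^(rT)/D − 0)/(1 − 0) = (150.2605·1.123757/195.2923 − 0)/1 = 0.86463382
λ = −ln(0.86463382)/8.9067 = 0.016330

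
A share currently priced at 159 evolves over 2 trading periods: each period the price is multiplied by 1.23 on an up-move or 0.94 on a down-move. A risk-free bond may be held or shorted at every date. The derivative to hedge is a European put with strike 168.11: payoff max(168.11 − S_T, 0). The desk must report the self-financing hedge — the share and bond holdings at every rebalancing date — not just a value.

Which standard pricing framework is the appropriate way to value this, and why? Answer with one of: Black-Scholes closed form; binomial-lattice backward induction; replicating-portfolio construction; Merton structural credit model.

Key observation: the mandate to exhibit the hedge at every date and state singles out the replicating-portfolio construction on the 2-period tree with factors 1.23 and 0.94 from 159.

framework: replicating-portfolio construction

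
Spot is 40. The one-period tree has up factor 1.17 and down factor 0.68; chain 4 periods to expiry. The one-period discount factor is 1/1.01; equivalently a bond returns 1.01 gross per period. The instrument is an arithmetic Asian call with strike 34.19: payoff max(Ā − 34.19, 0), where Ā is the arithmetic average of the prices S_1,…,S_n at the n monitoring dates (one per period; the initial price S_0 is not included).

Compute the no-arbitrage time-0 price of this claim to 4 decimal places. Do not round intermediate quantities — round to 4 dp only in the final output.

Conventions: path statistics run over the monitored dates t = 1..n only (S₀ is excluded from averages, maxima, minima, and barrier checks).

Risk-neutral up-probability p* = (R−d)/(u−d) = (1.01−0.68)/(1.17−0.68) = 0.6735; the claim prices as the p*-weighted sum of path payoffs discounted by R^4.
Enumerate all 2^4 = 16 price paths (U = up ×1.17, D = down ×0.68); each path with k up-moves has probability p*^k·(1−p*)^(4−k).
DDDD: Ā=16.7065, payoff=0.0000, prob=0.011368
UDDD: Ā=28.7449, payoff=0.0000, prob=0.023447
DUDD: Ā=23.8449, payoff=0.0000, prob=0.023447
UUDD: Ā=41.0273, payoff=6.8373, prob=0.048360
DDUD: Ā=20.5129, payoff=0.0000, prob=0.023447
UDUD: Ā=35.2943, payoff=1.1043, prob=0.048360
DUUD: Ā=30.3943, payoff=0.0000, prob=0.048360
UUUD: Ā=52.2961, payoff=18.1061, prob=0.099742
DDDU: Ā=18.2472, payoff=0.0000, prob=0.023447
UDDU: Ā=31.3959, payoff=0.0000, prob=0.048360
DUDU: Ā=26.4959, payoff=0.0000, prob=0.048360
UUDU: Ā=45.5885, payoff=11.3985, prob=0.099742
DDUU: Ā=23.1639, payoff=0.0000, prob=0.048360
UDUU: Ā=39.8555, payoff=5.6655, prob=0.099742
DUUU: Ā=34.9555, payoff=0.7655, prob=0.099742
UUUU: Ā=60.1440, payoff=25.9540, prob=0.205718
Price = Σ prob·payoff / R^4 = 9.307530 / 1.040604 = 8.9444

price = 8.9444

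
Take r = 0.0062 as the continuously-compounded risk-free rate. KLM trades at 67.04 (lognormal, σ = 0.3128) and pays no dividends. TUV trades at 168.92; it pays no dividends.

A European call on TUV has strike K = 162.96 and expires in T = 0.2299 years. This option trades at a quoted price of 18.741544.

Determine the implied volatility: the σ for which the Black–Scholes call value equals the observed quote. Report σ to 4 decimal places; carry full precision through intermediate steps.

sigma = 0.4882

At σ = 0.4882 the Black–Scholes value reproduces the quote:
σ√T = 0.4882·√0.2299 = 0.234082
d₁ = (ln(S/K) + (r+σ²/2)T) / (σ√T) = (ln(168.92/162.96) + (0.0062+0.4882²/2)·0.2299) / 0.234082 = (0.035920 + 0.028822) / 0.234082 = 0.276583
d₂ = d₁ − σ√T = 0.276583 − 0.234082 = 0.042501
e^{−rT} = 0.998576
N(d₁) = 0.608950,  N(d₂) = 0.516950
V = S·N(d₁) − K·e^{−rT}·N(d₂) = 102.863792 − 84.122248 = 18.741544 (matching the quote); vega is positive throughout, so no other σ reproduces this price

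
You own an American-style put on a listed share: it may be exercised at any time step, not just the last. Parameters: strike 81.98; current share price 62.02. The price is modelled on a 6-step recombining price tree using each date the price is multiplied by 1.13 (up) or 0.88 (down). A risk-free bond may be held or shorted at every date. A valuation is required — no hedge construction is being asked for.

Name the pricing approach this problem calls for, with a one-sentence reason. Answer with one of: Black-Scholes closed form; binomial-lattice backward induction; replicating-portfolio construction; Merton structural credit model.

Key observation: the put (strike 81.98 on spot 62.02) is American-style on a 6-step discrete price model, so the early-exercise decision at every node requires stepwise backward valuation — a closed form cannot price the exercise right.

framework: binomial-lattice backward induction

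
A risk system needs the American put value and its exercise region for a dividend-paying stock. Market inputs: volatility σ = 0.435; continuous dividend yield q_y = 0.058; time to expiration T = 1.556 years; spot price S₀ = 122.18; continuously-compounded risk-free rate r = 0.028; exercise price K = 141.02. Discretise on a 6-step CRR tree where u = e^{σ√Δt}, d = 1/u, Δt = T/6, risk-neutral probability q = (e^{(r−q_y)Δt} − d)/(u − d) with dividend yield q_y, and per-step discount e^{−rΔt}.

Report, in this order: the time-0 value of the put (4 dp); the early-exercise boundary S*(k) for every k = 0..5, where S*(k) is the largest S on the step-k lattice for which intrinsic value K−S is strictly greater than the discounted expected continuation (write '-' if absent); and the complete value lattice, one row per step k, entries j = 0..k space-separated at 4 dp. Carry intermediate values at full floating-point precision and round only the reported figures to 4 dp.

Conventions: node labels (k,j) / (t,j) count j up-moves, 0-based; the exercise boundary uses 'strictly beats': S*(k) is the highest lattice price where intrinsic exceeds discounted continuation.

Δt=0.25933, u=1.24798, d=0.80130, q=0.42749, disc=e^(-rΔt)=0.99276
k=6 terminal: V=max(K-S,0) → 108.6783 90.6496 62.5709 18.8400 0.0000 0.0000 0.0000
k=5: j=0 S=40.3617 intr=100.6583 cont=100.2406 V=100.6583[EX]; j=1 S=62.8611 intr=78.1589 cont=78.0771 V=78.1589[EX]; j=2 S=97.9025 intr=43.1175 cont=43.5587 V=43.5587[hold]; j=3 S=152.4777 intr=0.0000 cont=10.7080 V=10.7080[hold]; j=4 S=237.4753 intr=0.0000 cont=0.0000 V=0.0000[hold]; j=5 S=369.8544 intr=0.0000 cont=0.0000 V=0.0000[hold]  S*(5)=62.8611
k=4: j=0 S=50.3704 intr=90.6496 cont=90.3813 V=90.6496[EX]; j=1 S=78.4491 intr=62.5709 cont=62.9091 V=62.9091[hold]; j=2 S=122.1800 intr=18.8400 cont=29.3017 V=29.3017[hold]; j=3 S=190.2884 intr=0.0000 cont=6.0860 V=6.0860[hold]; j=4 S=296.3634 intr=0.0000 cont=0.0000 V=0.0000[hold]  S*(4)=50.3704
k=3: j=0 S=62.8611 intr=78.1589 cont=78.2206 V=78.2206[hold]; j=1 S=97.9025 intr=43.1175 cont=48.1909 V=48.1909[hold]; j=2 S=152.4777 intr=0.0000 cont=19.2369 V=19.2369[hold]; j=3 S=237.4753 intr=0.0000 cont=3.4591 V=3.4591[hold]  S*(3)=-
k=2: j=0 S=78.4491 intr=62.5709 cont=64.9100 V=64.9100[hold]; j=1 S=122.1800 intr=18.8400 cont=35.5541 V=35.5541[hold]; j=2 S=190.2884 intr=0.0000 cont=12.4016 V=12.4016[hold]  S*(2)=-
k=1: j=0 S=97.9025 intr=43.1175 cont=51.9817 V=51.9817[hold]; j=1 S=152.4777 intr=0.0000 cont=25.4709 V=25.4709[hold]  S*(1)=-
k=0: j=0 S=122.1800 intr=18.8400 cont=40.3544 V=40.3544[hold]  S*(0)=-

price = 40.3544
boundary = - - - - 50.3704 62.8611
tree:
40.3544
51.9817 25.4709
64.9100 35.5541 12.4016
78.2206 48.1909 19.2369 3.4591
90.6496 62.9091 29.3017 6.0860 0.0000
100.6583 78.1589 43.5587 10.7080 0.0000 0.0000
108.6783 90.6496 62.5709 18.8400 0.0000 0.0000 0.0000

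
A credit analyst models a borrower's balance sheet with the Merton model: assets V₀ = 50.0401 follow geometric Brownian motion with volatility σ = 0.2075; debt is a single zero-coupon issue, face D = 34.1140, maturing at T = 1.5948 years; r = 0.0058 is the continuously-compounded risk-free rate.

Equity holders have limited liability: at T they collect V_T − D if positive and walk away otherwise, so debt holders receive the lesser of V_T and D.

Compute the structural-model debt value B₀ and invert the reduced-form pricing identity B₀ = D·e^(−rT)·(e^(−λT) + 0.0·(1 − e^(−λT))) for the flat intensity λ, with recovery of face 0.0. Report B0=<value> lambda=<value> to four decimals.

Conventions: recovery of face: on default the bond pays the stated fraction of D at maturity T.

B0=33.4841 lambda=0.0059

Equity is a call on the firm's assets struck at D = 34.1140:
d₁ = [ln(V₀/D) + (r + σ²/2)T] / (σ√T)
   = [ln(50.0401/34.1140) + (0.0058 + 0.5·0.2075²)·1.5948] / (0.2075·√1.5948)
   = [0.383117 + 0.043583] / 0.262042 = 1.628363
d₂ = d₁ − σ√T = 1.628363 − 0.262042 = 1.366321
N(d₁) = 0.948276,  N(d₂) = 0.914081,  e^(−rT) = 0.990793
E₀ = V₀·N(d₁) − D·e^(−rT)·N(d₂)
   = 50.0401·0.948276 − 34.1140·0.990793·0.914081 = 16.555981
B₀ = V₀ − E₀ = 50.0401 − 16.555981 = 33.484119
e^(−λT) = (B₀·e^(rT)/D − 0)/(1 − 0) = (33.4841·1.009293/34.1140 − 0)/1 = 0.99065661
λ = −ln(0.99065661)/1.5948 = 0.005886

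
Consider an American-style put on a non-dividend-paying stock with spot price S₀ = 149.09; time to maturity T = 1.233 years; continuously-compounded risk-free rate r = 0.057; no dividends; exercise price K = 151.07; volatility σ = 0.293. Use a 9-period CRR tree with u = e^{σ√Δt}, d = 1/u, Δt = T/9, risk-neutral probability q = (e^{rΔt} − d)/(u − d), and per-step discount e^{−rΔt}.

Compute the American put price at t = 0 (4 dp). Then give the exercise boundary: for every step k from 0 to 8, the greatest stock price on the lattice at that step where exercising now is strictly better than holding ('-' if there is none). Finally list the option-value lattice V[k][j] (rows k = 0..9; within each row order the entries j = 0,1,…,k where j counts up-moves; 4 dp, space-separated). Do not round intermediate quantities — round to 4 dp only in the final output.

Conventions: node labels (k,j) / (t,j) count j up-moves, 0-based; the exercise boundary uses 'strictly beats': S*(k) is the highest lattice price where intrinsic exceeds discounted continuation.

price = 16.4593
boundary = - - - 107.6840 96.6167 107.6840 120.0191 107.6840 120.0191
tree:
16.4593
23.4312 9.9872
32.3964 15.1434 5.1669
43.3860 22.2938 8.4788 2.0515
54.4533 31.7151 13.5486 3.7186 0.4749
64.3831 43.3860 20.9449 6.6222 0.9748 0.0000
73.2925 54.4533 31.0509 11.5184 2.0009 0.0000 0.0000
81.2861 64.3831 43.3860 19.3851 4.1070 0.0000 0.0000 0.0000
88.4582 73.2925 54.4533 31.0509 8.4298 0.0000 0.0000 0.0000 0.0000
94.8932 81.2861 64.3831 43.3860 17.3029 0.0000 0.0000 0.0000 0.0000 0.0000

Δt=0.13700  u=1.11455  d=0.89722  q=0.50899  discount=0.99222
step 9 (expiry): payoffs max(K−S,0) = 94.8932 81.2861 64.3831 43.3860 17.3029 0.0000 0.0000 0.0000 0.0000 0.0000
step 8: (k=8,j=0): S=62.6118, K−S=88.4582, hold=87.2831 ⇒ V=88.4582 exercise | (k=8,j=1): S=77.7775, K−S=73.2925, hold=72.1174 ⇒ V=73.2925 exercise | (k=8,j=2): S=96.6167, K−S=54.4533, hold=53.2782 ⇒ V=54.4533 exercise | (k=8,j=3): S=120.0191, K−S=31.0509, hold=29.8758 ⇒ V=31.0509 exercise | (k=8,j=4): S=149.0900, K−S=1.9800, hold=8.4298 ⇒ V=8.4298 continue | (k=8,j=5): S=185.2024, K−S=0.0000, hold=0.0000 ⇒ V=0.0000 continue | (k=8,j=6): S=230.0619, K−S=0.0000, hold=0.0000 ⇒ V=0.0000 continue | (k=8,j=7): S=285.7873, K−S=0.0000, hold=0.0000 ⇒ V=0.0000 continue | (k=8,j=8): S=355.0103, K−S=0.0000, hold=0.0000 ⇒ V=0.0000 continue  boundary S*=120.0191
step 7: (k=7,j=0): S=69.7839, K−S=81.2861, hold=80.1110 ⇒ V=81.2861 exercise | (k=7,j=1): S=86.6869, K−S=64.3831, hold=63.2080 ⇒ V=64.3831 exercise | (k=7,j=2): S=107.6840, K−S=43.3860, hold=42.2108 ⇒ V=43.3860 exercise | (k=7,j=3): S=133.7671, K−S=17.3029, hold=19.3851 ⇒ V=19.3851 continue | (k=7,j=4): S=166.1681, K−S=0.0000, hold=4.1070 ⇒ V=4.1070 continue | (k=7,j=5): S=206.4171, K−S=0.0000, hold=0.0000 ⇒ V=0.0000 continue | (k=7,j=6): S=256.4152, K−S=0.0000, hold=0.0000 ⇒ V=0.0000 continue | (k=7,j=7): S=318.5238, K−S=0.0000, hold=0.0000 ⇒ V=0.0000 continue  boundary S*=107.6840
step 6: (k=6,j=0): S=77.7775, K−S=73.2925, hold=72.1174 ⇒ V=73.2925 exercise | (k=6,j=1): S=96.6167, K−S=54.4533, hold=53.2782 ⇒ V=54.4533 exercise | (k=6,j=2): S=120.0191, K−S=31.0509, hold=30.9274 ⇒ V=31.0509 exercise | (k=6,j=3): S=149.0900, K−S=1.9800, hold=11.5184 ⇒ V=11.5184 continue | (k=6,j=4): S=185.2024, K−S=0.0000, hold=2.0009 ⇒ V=2.0009 continue | (k=6,j=5): S=230.0619, K−S=0.0000, hold=0.0000 ⇒ V=0.0000 continue | (k=6,j=6): S=285.7873, K−S=0.0000, hold=0.0000 ⇒ V=0.0000 continue  boundary S*=120.0191
step 5: (k=5,j=0): S=86.6869, K−S=64.3831, hold=63.2080 ⇒ V=64.3831 exercise | (k=5,j=1): S=107.6840, K−S=43.3860, hold=42.2108 ⇒ V=43.3860 exercise | (k=5,j=2): S=133.7671, K−S=17.3029, hold=20.9449 ⇒ V=20.9449 continue | (k=5,j=3): S=166.1681, K−S=0.0000, hold=6.6222 ⇒ V=6.6222 continue | (k=5,j=4): S=206.4171, K−S=0.0000, hold=0.9748 ⇒ V=0.9748 continue | (k=5,j=5): S=256.4152, K−S=0.0000, hold=0.0000 ⇒ V=0.0000 continue  boundary S*=107.6840
step 4: (k=4,j=0): S=96.6167, K−S=54.4533, hold=53.2782 ⇒ V=54.4533 exercise | (k=4,j=1): S=120.0191, K−S=31.0509, hold=31.7151 ⇒ V=31.7151 continue | (k=4,j=2): S=149.0900, K−S=1.9800, hold=13.5486 ⇒ V=13.5486 continue | (k=4,j=3): S=185.2024, K−S=0.0000, hold=3.7186 ⇒ V=3.7186 continue | (k=4,j=4): S=230.0619, K−S=0.0000, hold=0.4749 ⇒ V=0.4749 continue  boundary S*=96.6167
step 3: (k=3,j=0): S=107.6840, K−S=43.3860, hold=42.5463 ⇒ V=43.3860 exercise | (k=3,j=1): S=133.7671, K−S=17.3029, hold=22.2938 ⇒ V=22.2938 continue | (k=3,j=2): S=166.1681, K−S=0.0000, hold=8.4788 ⇒ V=8.4788 continue | (k=3,j=3): S=206.4171, K−S=0.0000, hold=2.0515 ⇒ V=2.0515 continue  boundary S*=107.6840
step 2: (k=2,j=0): S=120.0191, K−S=31.0509, hold=32.3964 ⇒ V=32.3964 continue | (k=2,j=1): S=149.0900, K−S=1.9800, hold=15.1434 ⇒ V=15.1434 continue | (k=2,j=2): S=185.2024, K−S=0.0000, hold=5.1669 ⇒ V=5.1669 continue  boundary S*=-
step 1: (k=1,j=0): S=133.7671, K−S=17.3029, hold=23.4312 ⇒ V=23.4312 continue | (k=1,j=1): S=166.1681, K−S=0.0000, hold=9.9872 ⇒ V=9.9872 continue  boundary S*=-
step 0: (k=0,j=0): S=149.0900, K−S=1.9800, hold=16.4593 ⇒ V=16.4593 continue  boundary S*=-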